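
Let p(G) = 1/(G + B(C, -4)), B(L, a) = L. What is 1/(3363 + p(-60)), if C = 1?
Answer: 59/198416 ≈ 0.00029735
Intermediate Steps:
p(G) = 1/(1 + G) (p(G) = 1/(G + 1) = 1/(1 + G))
1/(3363 + p(-60)) = 1/(3363 + 1/(1 - 60)) = 1/(3363 + 1/(-59)) = 1/(3363 - 1/59) = 1/(198416/59) = 59/198416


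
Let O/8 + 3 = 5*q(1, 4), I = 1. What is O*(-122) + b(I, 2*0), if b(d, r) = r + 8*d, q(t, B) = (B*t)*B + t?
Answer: -80024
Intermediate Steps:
q(t, B) = t + t*B² (q(t, B) = t*B² + t = t + t*B²)
O = 656 (O = -24 + 8*(5*(1*(1 + 4²))) = -24 + 8*(5*(1*(1 + 16))) = -24 + 8*(5*(1*17)) = -24 + 8*(5*17) = -24 + 8*85 = -24 + 680 = 656)
O*(-122) + b(I, 2*0) = 656*(-122) + (2*0 + 8*1) = -80032 + (0 + 8) = -80032 + 8 = -80024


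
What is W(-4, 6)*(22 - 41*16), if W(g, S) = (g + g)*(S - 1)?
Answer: 25360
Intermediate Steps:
W(g, S) = 2*g*(-1 + S) (W(g, S) = (2*g)*(-1 + S) = 2*g*(-1 + S))
W(-4, 6)*(22 - 41*16) = (2*(-4)*(-1 + 6))*(22 - 41*16) = (2*(-4)*5)*(22 - 656) = -40*(-634) = 25360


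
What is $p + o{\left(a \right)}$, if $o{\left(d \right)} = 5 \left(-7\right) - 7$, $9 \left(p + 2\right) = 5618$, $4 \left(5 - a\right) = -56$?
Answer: $\frac{5222}{9} \approx 580.22$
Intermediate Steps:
$a = 19$ ($a = 5 - -14 = 5 + 14 = 19$)
$p = \frac{5600}{9}$ ($p = -2 + \frac{1}{9} \cdot 5618 = -2 + \frac{5618}{9} = \frac{5600}{9} \approx 622.22$)
$o{\left(d \right)} = -42$ ($o{\left(d \right)} = -35 - 7 = -42$)
$p + o{\left(a \right)} = \frac{5600}{9} - 42 = \frac{5222}{9}$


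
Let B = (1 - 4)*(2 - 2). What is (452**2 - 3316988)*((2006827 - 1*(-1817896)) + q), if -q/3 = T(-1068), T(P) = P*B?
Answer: -11905154086532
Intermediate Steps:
B = 0 (B = -3*0 = 0)
T(P) = 0 (T(P) = P*0 = 0)
q = 0 (q = -3*0 = 0)
(452**2 - 3316988)*((2006827 - 1*(-1817896)) + q) = (452**2 - 3316988)*((2006827 - 1*(-1817896)) + 0) = (204304 - 3316988)*((2006827 + 1817896) + 0) = -3112684*(3824723 + 0) = -3112684*3824723 = -11905154086532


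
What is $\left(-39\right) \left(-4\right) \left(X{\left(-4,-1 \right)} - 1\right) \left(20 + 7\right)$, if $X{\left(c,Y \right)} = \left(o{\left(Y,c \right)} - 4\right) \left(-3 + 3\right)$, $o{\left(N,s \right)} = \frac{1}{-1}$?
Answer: $-4212$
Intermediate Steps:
$o{\left(N,s \right)} = -1$
$X{\left(c,Y \right)} = 0$ ($X{\left(c,Y \right)} = \left(-1 - 4\right) \left(-3 + 3\right) = \left(-5\right) 0 = 0$)
$\left(-39\right) \left(-4\right) \left(X{\left(-4,-1 \right)} - 1\right) \left(20 + 7\right) = \left(-39\right) \left(-4\right) \left(0 - 1\right) \left(20 + 7\right) = 156 \left(\left(-1\right) 27\right) = 156 \left(-27\right) = -4212$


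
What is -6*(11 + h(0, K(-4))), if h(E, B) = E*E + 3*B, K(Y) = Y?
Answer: 6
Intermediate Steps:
h(E, B) = E**2 + 3*B
-6*(11 + h(0, K(-4))) = -6*(11 + (0**2 + 3*(-4))) = -6*(11 + (0 - 12)) = -6*(11 - 12) = -6*(-1) = 6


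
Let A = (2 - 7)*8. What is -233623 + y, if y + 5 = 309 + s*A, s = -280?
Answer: -222119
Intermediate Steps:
A = -40 (A = -5*8 = -40)
y = 11504 (y = -5 + (309 - 280*(-40)) = -5 + (309 + 11200) = -5 + 11509 = 11504)
-233623 + y = -233623 + 11504 = -222119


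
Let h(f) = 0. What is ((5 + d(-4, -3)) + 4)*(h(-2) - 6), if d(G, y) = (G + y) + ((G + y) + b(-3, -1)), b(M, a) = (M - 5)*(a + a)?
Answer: -66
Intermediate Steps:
b(M, a) = 2*a*(-5 + M) (b(M, a) = (-5 + M)*(2*a) = 2*a*(-5 + M))
d(G, y) = 16 + 2*G + 2*y (d(G, y) = (G + y) + ((G + y) + 2*(-1)*(-5 - 3)) = (G + y) + ((G + y) + 2*(-1)*(-8)) = (G + y) + ((G + y) + 16) = (G + y) + (16 + G + y) = 16 + 2*G + 2*y)
((5 + d(-4, -3)) + 4)*(h(-2) - 6) = ((5 + (16 + 2*(-4) + 2*(-3))) + 4)*(0 - 6) = ((5 + (16 - 8 - 6)) + 4)*(-6) = ((5 + 2) + 4)*(-6) = (7 + 4)*(-6) = 11*(-6) = -66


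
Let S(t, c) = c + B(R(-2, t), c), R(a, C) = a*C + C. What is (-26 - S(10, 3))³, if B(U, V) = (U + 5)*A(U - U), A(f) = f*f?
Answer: -24389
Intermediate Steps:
R(a, C) = C + C*a (R(a, C) = C*a + C = C + C*a)
A(f) = f²
B(U, V) = 0 (B(U, V) = (U + 5)*(U - U)² = (5 + U)*0² = (5 + U)*0 = 0)
S(t, c) = c (S(t, c) = c + 0 = c)
(-26 - S(10, 3))³ = (-26 - 1*3)³ = (-26 - 3)³ = (-29)³ = -24389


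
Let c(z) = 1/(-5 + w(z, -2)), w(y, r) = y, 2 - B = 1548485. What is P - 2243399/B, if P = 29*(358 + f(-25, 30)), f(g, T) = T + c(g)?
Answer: 174242772481/15484830 ≈ 11252.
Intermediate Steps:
B = -1548483 (B = 2 - 1*1548485 = 2 - 1548485 = -1548483)
c(z) = 1/(-5 + z)
f(g, T) = T + 1/(-5 + g)
P = 337531/30 (P = 29*(358 + (1 + 30*(-5 - 25))/(-5 - 25)) = 29*(358 + (1 + 30*(-30))/(-30)) = 29*(358 - (1 - 900)/30) = 29*(358 - 1/30*(-899)) = 29*(358 + 899/30) = 29*(11639/30) = 337531/30 ≈ 11251.)
P - 2243399/B = 337531/30 - 2243399/(-1548483) = 337531/30 - 2243399*(-1/1548483) = 337531/30 + 2243399/1548483 = 174242772481/15484830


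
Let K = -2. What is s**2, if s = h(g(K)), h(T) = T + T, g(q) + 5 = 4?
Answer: 4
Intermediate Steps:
g(q) = -1 (g(q) = -5 + 4 = -1)
h(T) = 2*T
s = -2 (s = 2*(-1) = -2)
s**2 = (-2)**2 = 4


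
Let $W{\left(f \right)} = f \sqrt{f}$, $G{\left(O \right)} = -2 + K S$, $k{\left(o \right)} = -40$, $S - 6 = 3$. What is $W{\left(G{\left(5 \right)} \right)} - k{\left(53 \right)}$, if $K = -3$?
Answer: $40 - 29 i \sqrt{29} \approx 40.0 - 156.17 i$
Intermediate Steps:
$S = 9$ ($S = 6 + 3 = 9$)
$G{\left(O \right)} = -29$ ($G{\left(O \right)} = -2 - 27 = -29$)
$W{\left(f \right)} = f^{\frac{3}{2}}$
$W{\left(G{\left(5 \right)} \right)} - k{\left(53 \right)} = \left(-29\right)^{\frac{3}{2}} - -40 = - 29 i \sqrt{29} + 40 = 40 - 29 i \sqrt{29}$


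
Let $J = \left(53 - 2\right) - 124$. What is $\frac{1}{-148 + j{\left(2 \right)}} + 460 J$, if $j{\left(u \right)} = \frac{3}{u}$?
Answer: $- \frac{9838942}{293} \approx -33580.0$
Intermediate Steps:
$J = -73$ ($J = \left(53 - 2\right) - 124 = 51 - 124 = -73$)
$\frac{1}{-148 + j{\left(2 \right)}} + 460 J = \frac{1}{-148 + \frac{3}{2}} + 460 \left(-73\right) = \frac{1}{-148 + 3 \cdot \frac{1}{2}} - 33580 = \frac{1}{-148 + \frac{3}{2}} - 33580 = \frac{1}{- \frac{293}{2}} - 33580 = - \frac{2}{293} - 33580 = - \frac{9838942}{293}$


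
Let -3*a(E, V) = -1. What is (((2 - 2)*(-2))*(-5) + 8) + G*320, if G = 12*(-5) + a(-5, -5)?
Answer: -57256/3 ≈ -19085.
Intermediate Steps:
a(E, V) = 1/3 (a(E, V) = -1/3*(-1) = 1/3)
G = -179/3 (G = 12*(-5) + 1/3 = -60 + 1/3 = -179/3 ≈ -59.667)
(((2 - 2)*(-2))*(-5) + 8) + G*320 = (((2 - 2)*(-2))*(-5) + 8) - 179/3*320 = ((0*(-2))*(-5) + 8) - 57280/3 = (0*(-5) + 8) - 57280/3 = (0 + 8) - 57280/3 = 8 - 57280/3 = -57256/3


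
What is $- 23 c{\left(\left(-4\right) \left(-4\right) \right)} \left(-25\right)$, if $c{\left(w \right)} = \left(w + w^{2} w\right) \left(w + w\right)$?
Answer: $75660800$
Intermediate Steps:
$c{\left(w \right)} = 2 w \left(w + w^{3}\right)$ ($c{\left(w \right)} = \left(w + w^{3}\right) 2 w = 2 w \left(w + w^{3}\right)$)
$- 23 c{\left(\left(-4\right) \left(-4\right) \right)} \left(-25\right) = - 23 \cdot 2 \left(\left(-4\right) \left(-4\right)\right)^{2} \left(1 + \left(\left(-4\right) \left(-4\right)\right)^{2}\right) \left(-25\right) = - 23 \cdot 2 \cdot 16^{2} \left(1 + 16^{2}\right) \left(-25\right) = - 23 \cdot 2 \cdot 256 \left(1 + 256\right) \left(-25\right) = - 23 \cdot 2 \cdot 256 \cdot 257 \left(-25\right) = \left(-23\right) 131584 \left(-25\right) = \left(-3026432\right) \left(-25\right) = 75660800$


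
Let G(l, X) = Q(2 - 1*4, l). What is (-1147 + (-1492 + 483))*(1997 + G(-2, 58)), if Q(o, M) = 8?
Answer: -4322780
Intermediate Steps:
G(l, X) = 8
(-1147 + (-1492 + 483))*(1997 + G(-2, 58)) = (-1147 + (-1492 + 483))*(1997 + 8) = (-1147 - 1009)*2005 = -2156*2005 = -4322780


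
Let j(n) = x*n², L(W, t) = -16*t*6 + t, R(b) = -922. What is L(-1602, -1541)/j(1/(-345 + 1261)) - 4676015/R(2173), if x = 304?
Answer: 372546064425/922 ≈ 4.0406e+8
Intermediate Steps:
L(W, t) = -95*t (L(W, t) = -96*t + t = -95*t)
j(n) = 304*n²
L(-1602, -1541)/j(1/(-345 + 1261)) - 4676015/R(2173) = (-95*(-1541))/((304*(1/(-345 + 1261))²)) - 4676015/(-922) = 146395/((304*(1/916)²)) - 4676015*(-1/922) = 146395/((304*(1/916)²)) + 4676015/922 = 146395/((304*(1/839056))) + 4676015/922 = 146395/(19/52441) + 4676015/922 = 146395*(52441/19) + 4676015/922 = 404057905 + 4676015/922 = 372546064425/922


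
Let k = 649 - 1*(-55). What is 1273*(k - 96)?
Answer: 773984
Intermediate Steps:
k = 704 (k = 649 + 55 = 704)
1273*(k - 96) = 1273*(704 - 96) = 1273*608 = 773984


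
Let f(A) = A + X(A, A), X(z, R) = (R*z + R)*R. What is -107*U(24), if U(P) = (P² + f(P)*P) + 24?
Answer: -37105032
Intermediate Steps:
X(z, R) = R*(R + R*z) (X(z, R) = (R + R*z)*R = R*(R + R*z))
f(A) = A + A²*(1 + A)
U(P) = 24 + P² + P²*(1 + P*(1 + P)) (U(P) = (P² + (P*(1 + P*(1 + P)))*P) + 24 = (P² + P²*(1 + P*(1 + P))) + 24 = 24 + P² + P²*(1 + P*(1 + P)))
-107*U(24) = -107*(24 + 24³ + 24⁴ + 2*24²) = -107*(24 + 13824 + 331776 + 2*576) = -107*(24 + 13824 + 331776 + 1152) = -107*346776 = -37105032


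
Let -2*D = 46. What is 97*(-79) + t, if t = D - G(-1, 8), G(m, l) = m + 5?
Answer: -7690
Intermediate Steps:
D = -23 (D = -½*46 = -23)
G(m, l) = 5 + m
t = -27 (t = -23 - (5 - 1) = -23 - 1*4 = -23 - 4 = -27)
97*(-79) + t = 97*(-79) - 27 = -7663 - 27 = -7690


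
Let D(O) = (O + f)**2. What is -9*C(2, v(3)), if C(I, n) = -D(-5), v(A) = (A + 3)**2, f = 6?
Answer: 9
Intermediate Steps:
D(O) = (6 + O)**2 (D(O) = (O + 6)**2 = (6 + O)**2)
v(A) = (3 + A)**2
C(I, n) = -1 (C(I, n) = -(6 - 5)**2 = -1*1**2 = -1*1 = -1)
-9*C(2, v(3)) = -9*(-1) = 9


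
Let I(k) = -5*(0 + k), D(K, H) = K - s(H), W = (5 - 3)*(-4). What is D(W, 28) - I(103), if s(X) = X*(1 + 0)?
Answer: 479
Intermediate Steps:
W = -8 (W = 2*(-4) = -8)
s(X) = X (s(X) = X*1 = X)
D(K, H) = K - H
I(k) = -5*k
D(W, 28) - I(103) = (-8 - 1*28) - (-5)*103 = (-8 - 28) - 1*(-515) = -36 + 515 = 479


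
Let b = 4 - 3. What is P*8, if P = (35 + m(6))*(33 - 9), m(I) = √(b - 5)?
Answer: 6720 + 384*I ≈ 6720.0 + 384.0*I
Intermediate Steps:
b = 1
m(I) = 2*I (m(I) = √(1 - 5) = √(-4) = 2*I)
P = 840 + 48*I (P = (35 + 2*I)*(33 - 9) = (35 + 2*I)*24 = 840 + 48*I ≈ 840.0 + 48.0*I)
P*8 = (840 + 48*I)*8 = 6720 + 384*I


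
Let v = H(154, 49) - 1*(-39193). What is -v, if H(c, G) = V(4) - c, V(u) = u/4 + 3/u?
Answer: -156163/4 ≈ -39041.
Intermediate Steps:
V(u) = 3/u + u/4 (V(u) = u*(¼) + 3/u = u/4 + 3/u = 3/u + u/4)
H(c, G) = 7/4 - c (H(c, G) = (3/4 + (¼)*4) - c = (3*(¼) + 1) - c = (¾ + 1) - c = 7/4 - c)
v = 156163/4 (v = (7/4 - 1*154) - 1*(-39193) = (7/4 - 154) + 39193 = -609/4 + 39193 = 156163/4 ≈ 39041.)
-v = -1*156163/4 = -156163/4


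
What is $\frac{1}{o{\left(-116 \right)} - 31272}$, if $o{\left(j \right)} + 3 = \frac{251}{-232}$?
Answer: $- \frac{232}{7256051} \approx -3.1973 \cdot 10^{-5}$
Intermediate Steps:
$o{\left(j \right)} = - \frac{947}{232}$ ($o{\left(j \right)} = -3 + \frac{251}{-232} = -3 + 251 \left(- \frac{1}{232}\right) = -3 - \frac{251}{232} = - \frac{947}{232}$)
$\frac{1}{o{\left(-116 \right)} - 31272} = \frac{1}{- \frac{947}{232} - 31272} = \frac{1}{- \frac{7256051}{232}} = - \frac{232}{7256051}$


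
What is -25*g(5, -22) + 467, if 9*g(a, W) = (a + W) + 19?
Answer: 4153/9 ≈ 461.44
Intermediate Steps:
g(a, W) = 19/9 + W/9 + a/9 (g(a, W) = ((a + W) + 19)/9 = ((W + a) + 19)/9 = (19 + W + a)/9 = 19/9 + W/9 + a/9)
-25*g(5, -22) + 467 = -25*(19/9 + (1/9)*(-22) + (1/9)*5) + 467 = -25*(19/9 - 22/9 + 5/9) + 467 = -25*2/9 + 467 = -50/9 + 467 = 4153/9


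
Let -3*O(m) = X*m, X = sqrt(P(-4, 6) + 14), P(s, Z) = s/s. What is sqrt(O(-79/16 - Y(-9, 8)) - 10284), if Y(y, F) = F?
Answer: sqrt(-164544 + 69*sqrt(15))/4 ≈ 101.33*I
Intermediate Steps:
P(s, Z) = 1
X = sqrt(15) (X = sqrt(1 + 14) = sqrt(15) ≈ 3.8730)
O(m) = -m*sqrt(15)/3 (O(m) = -sqrt(15)*m/3 = -m*sqrt(15)/3)
sqrt(O(-79/16 - Y(-9, 8)) - 10284) = sqrt(-(-79/16 - 1*8)*sqrt(15)/3 - 10284) = sqrt(-(-79*1/16 - 8)*sqrt(15)/3 - 10284) = sqrt(-(-79/16 - 8)*sqrt(15)/3 - 10284) = sqrt(-1/3*(-207/16)*sqrt(15) - 10284) = sqrt(69*sqrt(15)/16 - 10284) = sqrt(-10284 + 69*sqrt(15)/16)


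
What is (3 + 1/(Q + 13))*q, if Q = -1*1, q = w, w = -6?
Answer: -37/2 ≈ -18.500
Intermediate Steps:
q = -6
Q = -1
(3 + 1/(Q + 13))*q = (3 + 1/(-1 + 13))*(-6) = (3 + 1/12)*(-6) = (37/12)*(-6) = -37/2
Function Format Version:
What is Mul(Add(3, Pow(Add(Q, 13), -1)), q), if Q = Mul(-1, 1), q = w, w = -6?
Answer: Rational(-37, 2) ≈ -18.500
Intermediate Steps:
q = -6
Q = -1
Mul(Add(3, Pow(Add(Q, 13), -1)), q) = Mul(Add(3, Pow(Add(-1, 13), -1)), -6) = Mul(Add(3, Pow(12, -1)), -6) = Mul(Add(3, Rational(1, 12)), -6) = Mul(Rational(37, 12), -6) = Rational(-37, 2)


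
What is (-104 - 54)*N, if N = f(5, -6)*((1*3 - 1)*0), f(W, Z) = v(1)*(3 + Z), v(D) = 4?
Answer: 0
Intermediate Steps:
f(W, Z) = 12 + 4*Z (f(W, Z) = 4*(3 + Z) = 12 + 4*Z)
N = 0 (N = (12 + 4*(-6))*((1*3 - 1)*0) = (12 - 24)*((3 - 1)*0) = -24*0 = -12*0 = 0)
(-104 - 54)*N = (-104 - 54)*0 = -158*0 = 0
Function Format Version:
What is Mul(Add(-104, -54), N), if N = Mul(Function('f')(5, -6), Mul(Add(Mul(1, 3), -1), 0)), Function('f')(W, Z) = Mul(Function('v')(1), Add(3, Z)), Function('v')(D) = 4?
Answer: 0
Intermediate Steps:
Function('f')(W, Z) = Add(12, Mul(4, Z)) (Function('f')(W, Z) = Mul(4, Add(3, Z)) = Add(12, Mul(4, Z)))
N = 0 (N = Mul(Add(12, Mul(4, -6)), Mul(Add(Mul(1, 3), -1), 0)) = Mul(Add(12, -24), Mul(Add(3, -1), 0)) = Mul(-12, Mul(2, 0)) = Mul(-12, 0) = 0)
Mul(Add(-104, -54), N) = Mul(Add(-104, -54), 0) = Mul(-158, 0) = 0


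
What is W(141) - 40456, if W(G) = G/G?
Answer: -40455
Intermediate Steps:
W(G) = 1
W(141) - 40456 = 1 - 40456 = -40455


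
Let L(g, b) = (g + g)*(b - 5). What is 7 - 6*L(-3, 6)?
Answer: 43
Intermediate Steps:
L(g, b) = 2*g*(-5 + b) (L(g, b) = (2*g)*(-5 + b) = 2*g*(-5 + b))
7 - 6*L(-3, 6) = 7 - 12*(-3)*(-5 + 6) = 7 - 12*(-3) = 7 - 6*(-6) = 7 + 36 = 43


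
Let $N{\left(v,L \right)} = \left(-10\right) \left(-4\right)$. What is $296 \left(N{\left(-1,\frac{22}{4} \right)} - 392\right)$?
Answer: $-104192$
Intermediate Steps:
$N{\left(v,L \right)} = 40$
$296 \left(N{\left(-1,\frac{22}{4} \right)} - 392\right) = 296 \left(40 - 392\right) = 296 \left(-352\right) = -104192$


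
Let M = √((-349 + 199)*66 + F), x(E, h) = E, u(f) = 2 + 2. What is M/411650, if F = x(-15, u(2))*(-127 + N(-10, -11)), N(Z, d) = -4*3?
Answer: I*√7815/411650 ≈ 0.00021475*I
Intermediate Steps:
u(f) = 4
N(Z, d) = -12
F = 2085 (F = -15*(-127 - 12) = -15*(-139) = 2085)
M = I*√7815 (M = √((-349 + 199)*66 + 2085) = √(-150*66 + 2085) = √(-9900 + 2085) = √(-7815) = I*√7815 ≈ 88.402*I)
M/411650 = (I*√7815)/411650 = (I*√7815)*(1/411650) = I*√7815/411650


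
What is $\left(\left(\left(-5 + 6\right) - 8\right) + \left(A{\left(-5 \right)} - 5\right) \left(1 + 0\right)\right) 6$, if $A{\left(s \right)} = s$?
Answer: $-102$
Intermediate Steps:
$\left(\left(\left(-5 + 6\right) - 8\right) + \left(A{\left(-5 \right)} - 5\right) \left(1 + 0\right)\right) 6 = \left(\left(\left(-5 + 6\right) - 8\right) + \left(-5 - 5\right) \left(1 + 0\right)\right) 6 = \left(\left(1 - 8\right) - 10\right) 6 = \left(-7 - 10\right) 6 = \left(-17\right) 6 = -102$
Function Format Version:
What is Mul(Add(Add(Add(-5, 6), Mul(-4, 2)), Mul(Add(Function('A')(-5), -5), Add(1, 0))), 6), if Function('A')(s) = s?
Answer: -102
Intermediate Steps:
Mul(Add(Add(Add(-5, 6), Mul(-4, 2)), Mul(Add(Function('A')(-5), -5), Add(1, 0))), 6) = Mul(Add(Add(Add(-5, 6), Mul(-4, 2)), Mul(Add(-5, -5), Add(1, 0))), 6) = Mul(Add(Add(1, -8), Mul(-10, 1)), 6) = Mul(Add(-7, -10), 6) = Mul(-17, 6) = -102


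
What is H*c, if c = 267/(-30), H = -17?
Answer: 1513/10 ≈ 151.30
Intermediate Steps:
c = -89/10 (c = 267*(-1/30) = -89/10 ≈ -8.9000)
H*c = -17*(-89/10) = 1513/10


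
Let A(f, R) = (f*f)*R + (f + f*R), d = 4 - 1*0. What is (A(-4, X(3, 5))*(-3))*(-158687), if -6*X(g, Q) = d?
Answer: -5712732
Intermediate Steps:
d = 4 (d = 4 + 0 = 4)
X(g, Q) = -⅔ (X(g, Q) = -⅙*4 = -⅔)
A(f, R) = f + R*f + R*f² (A(f, R) = f²*R + (f + R*f) = R*f² + (f + R*f) = f + R*f + R*f²)
(A(-4, X(3, 5))*(-3))*(-158687) = (-4*(1 - ⅔ - ⅔*(-4))*(-3))*(-158687) = (-4*(1 - ⅔ + 8/3)*(-3))*(-158687) = (-4*3*(-3))*(-158687) = -12*(-3)*(-158687) = 36*(-158687) = -5712732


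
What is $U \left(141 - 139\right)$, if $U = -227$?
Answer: $-454$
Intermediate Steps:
$U \left(141 - 139\right) = - 227 \left(141 - 139\right) = \left(-227\right) 2 = -454$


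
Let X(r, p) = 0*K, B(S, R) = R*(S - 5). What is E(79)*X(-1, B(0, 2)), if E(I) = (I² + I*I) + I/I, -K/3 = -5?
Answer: 0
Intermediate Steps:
K = 15 (K = -3*(-5) = 15)
B(S, R) = R*(-5 + S)
E(I) = 1 + 2*I² (E(I) = (I² + I²) + 1 = 2*I² + 1 = 1 + 2*I²)
X(r, p) = 0 (X(r, p) = 0*15 = 0)
E(79)*X(-1, B(0, 2)) = (1 + 2*79²)*0 = (1 + 2*6241)*0 = (1 + 12482)*0 = 12483*0 = 0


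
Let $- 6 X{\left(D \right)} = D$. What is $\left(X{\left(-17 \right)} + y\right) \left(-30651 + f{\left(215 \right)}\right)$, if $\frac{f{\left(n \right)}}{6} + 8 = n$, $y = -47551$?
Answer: $\frac{2796688067}{2} \approx 1.3983 \cdot 10^{9}$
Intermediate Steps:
$f{\left(n \right)} = -48 + 6 n$
$X{\left(D \right)} = - \frac{D}{6}$
$\left(X{\left(-17 \right)} + y\right) \left(-30651 + f{\left(215 \right)}\right) = \left(\left(- \frac{1}{6}\right) \left(-17\right) - 47551\right) \left(-30651 + \left(-48 + 6 \cdot 215\right)\right) = \left(\frac{17}{6} - 47551\right) \left(-30651 + \left(-48 + 1290\right)\right) = - \frac{285289 \left(-30651 + 1242\right)}{6} = \left(- \frac{285289}{6}\right) \left(-29409\right) = \frac{2796688067}{2}$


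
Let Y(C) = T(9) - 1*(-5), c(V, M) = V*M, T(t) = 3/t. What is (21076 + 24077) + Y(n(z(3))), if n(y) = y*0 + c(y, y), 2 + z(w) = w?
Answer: 135475/3 ≈ 45158.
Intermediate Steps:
z(w) = -2 + w
c(V, M) = M*V
n(y) = y**2 (n(y) = y*0 + y*y = 0 + y**2 = y**2)
Y(C) = 16/3 (Y(C) = 3/9 - 1*(-5) = 3*(1/9) + 5 = 1/3 + 5 = 16/3)
(21076 + 24077) + Y(n(z(3))) = (21076 + 24077) + 16/3 = 45153 + 16/3 = 135475/3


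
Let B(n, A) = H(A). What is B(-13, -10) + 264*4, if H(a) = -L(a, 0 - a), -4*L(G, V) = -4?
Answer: 1055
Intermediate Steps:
L(G, V) = 1 (L(G, V) = -¼*(-4) = 1)
H(a) = -1 (H(a) = -1*1 = -1)
B(n, A) = -1
B(-13, -10) + 264*4 = -1 + 264*4 = -1 + 1056 = 1055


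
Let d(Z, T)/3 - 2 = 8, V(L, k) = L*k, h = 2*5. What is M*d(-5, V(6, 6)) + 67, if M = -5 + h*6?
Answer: 1717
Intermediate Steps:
h = 10
d(Z, T) = 30 (d(Z, T) = 6 + 3*8 = 6 + 24 = 30)
M = 55 (M = -5 + 10*6 = -5 + 60 = 55)
M*d(-5, V(6, 6)) + 67 = 55*30 + 67 = 1650 + 67 = 1717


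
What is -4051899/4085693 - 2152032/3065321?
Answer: -21212913172755/12523960552453 ≈ -1.6938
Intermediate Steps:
-4051899/4085693 - 2152032/3065321 = -21212913172755/12523960552453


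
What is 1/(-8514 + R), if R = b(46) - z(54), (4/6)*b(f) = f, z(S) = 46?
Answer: -1/8491 ≈ -0.00011777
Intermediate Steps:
b(f) = 3*f/2
R = 23 (R = (3/2)*46 - 1*46 = 69 - 46 = 23)
1/(-8514 + R) = 1/(-8514 + 23) = 1/(-8491) = -1/8491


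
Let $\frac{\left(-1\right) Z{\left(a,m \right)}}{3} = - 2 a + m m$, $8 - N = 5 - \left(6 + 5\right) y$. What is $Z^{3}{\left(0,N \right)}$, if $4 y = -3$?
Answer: $- \frac{2315685267}{4096} \approx -5.6535 \cdot 10^{5}$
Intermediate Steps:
$y = - \frac{3}{4}$ ($y = \frac{1}{4} \left(-3\right) = - \frac{3}{4} \approx -0.75$)
$N = - \frac{21}{4}$ ($N = 8 - \left(5 - \left(6 + 5\right) \left(- \frac{3}{4}\right)\right) = 8 - \left(5 - 11 \left(- \frac{3}{4}\right)\right) = 8 - \left(5 - - \frac{33}{4}\right) = 8 - \left(5 + \frac{33}{4}\right) = 8 - \frac{53}{4} = - \frac{21}{4} \approx -5.25$)
$Z{\left(a,m \right)} = - 3 m^{2} + 6 a$ ($Z{\left(a,m \right)} = - 3 \left(- 2 a + m m\right) = - 3 \left(- 2 a + m^{2}\right) = - 3 \left(m^{2} - 2 a\right) = - 3 m^{2} + 6 a$)
$Z^{3}{\left(0,N \right)} = \left(- 3 \left(- \frac{21}{4}\right)^{2} + 6 \cdot 0\right)^{3} = \left(\left(-3\right) \frac{441}{16} + 0\right)^{3} = \left(- \frac{1323}{16} + 0\right)^{3} = \left(- \frac{1323}{16}\right)^{3} = - \frac{2315685267}{4096}$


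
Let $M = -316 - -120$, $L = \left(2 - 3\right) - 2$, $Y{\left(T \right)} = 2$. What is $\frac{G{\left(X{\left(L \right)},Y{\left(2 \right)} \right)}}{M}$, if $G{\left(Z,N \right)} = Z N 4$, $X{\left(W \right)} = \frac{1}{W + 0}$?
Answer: $\frac{2}{147} \approx 0.013605$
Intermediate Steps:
$L = -3$ ($L = -1 - 2 = -3$)
$X{\left(W \right)} = \frac{1}{W}$
$G{\left(Z,N \right)} = 4 N Z$ ($G{\left(Z,N \right)} = N Z 4 = 4 N Z$)
$M = -196$ ($M = -316 + 120 = -196$)
$\frac{G{\left(X{\left(L \right)},Y{\left(2 \right)} \right)}}{M} = \frac{4 \cdot 2 \frac{1}{-3}}{-196} = 4 \cdot 2 \left(- \frac{1}{3}\right) \left(- \frac{1}{196}\right) = \left(- \frac{8}{3}\right) \left(- \frac{1}{196}\right) = \frac{2}{147}$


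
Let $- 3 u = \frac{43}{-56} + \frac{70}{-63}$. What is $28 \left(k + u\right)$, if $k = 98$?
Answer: $\frac{149123}{54} \approx 2761.5$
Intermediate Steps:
$u = \frac{947}{1512}$ ($u = - \frac{\frac{43}{-56} + \frac{70}{-63}}{3} = - \frac{43 \left(- \frac{1}{56}\right) + 70 \left(- \frac{1}{63}\right)}{3} = - \frac{- \frac{43}{56} - \frac{10}{9}}{3} = \left(- \frac{1}{3}\right) \left(- \frac{947}{504}\right) = \frac{947}{1512} \approx 0.62632$)
$28 \left(k + u\right) = 28 \left(98 + \frac{947}{1512}\right) = 28 \cdot \frac{149123}{1512} = \frac{149123}{54}$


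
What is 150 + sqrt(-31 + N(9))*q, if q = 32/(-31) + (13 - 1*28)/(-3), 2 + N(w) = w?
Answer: 150 + 246*I*sqrt(6)/31 ≈ 150.0 + 19.438*I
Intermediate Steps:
N(w) = -2 + w
q = 123/31 (q = 32*(-1/31) + (13 - 28)*(-1/3) = -32/31 - 15*(-1/3) = -32/31 + 5 = 123/31 ≈ 3.9677)
150 + sqrt(-31 + N(9))*q = 150 + sqrt(-31 + (-2 + 9))*(123/31) = 150 + sqrt(-31 + 7)*(123/31) = 150 + sqrt(-24)*(123/31) = 150 + (2*I*sqrt(6))*(123/31) = 150 + 246*I*sqrt(6)/31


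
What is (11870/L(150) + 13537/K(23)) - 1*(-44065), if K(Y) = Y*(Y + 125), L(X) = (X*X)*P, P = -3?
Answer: 506284419601/11488500 ≈ 44069.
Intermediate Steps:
L(X) = -3*X² (L(X) = (X*X)*(-3) = X²*(-3) = -3*X²)
K(Y) = Y*(125 + Y)
(11870/L(150) + 13537/K(23)) - 1*(-44065) = (11870/((-3*150²)) + 13537/((23*(125 + 23)))) - 1*(-44065) = (11870/((-3*22500)) + 13537/((23*148))) + 44065 = (11870/(-67500) + 13537/3404) + 44065 = (11870*(-1/67500) + 13537*(1/3404)) + 44065 = (-1187/6750 + 13537/3404) + 44065 = 43667101/11488500 + 44065 = 506284419601/11488500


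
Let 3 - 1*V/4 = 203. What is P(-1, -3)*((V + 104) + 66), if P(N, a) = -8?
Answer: 5040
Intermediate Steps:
V = -800 (V = 12 - 4*203 = 12 - 812 = -800)
P(-1, -3)*((V + 104) + 66) = -8*((-800 + 104) + 66) = -8*(-696 + 66) = -8*(-630) = 5040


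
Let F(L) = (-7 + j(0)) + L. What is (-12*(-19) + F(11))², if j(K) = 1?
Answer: 54289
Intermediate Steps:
F(L) = -6 + L (F(L) = (-7 + 1) + L = -6 + L)
(-12*(-19) + F(11))² = (-12*(-19) + (-6 + 11))² = (228 + 5)² = 233² = 54289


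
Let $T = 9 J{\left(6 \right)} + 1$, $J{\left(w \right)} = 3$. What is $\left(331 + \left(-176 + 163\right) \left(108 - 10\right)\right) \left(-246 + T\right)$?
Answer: $205574$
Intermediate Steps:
$T = 28$ ($T = 9 \cdot 3 + 1 = 27 + 1 = 28$)
$\left(331 + \left(-176 + 163\right) \left(108 - 10\right)\right) \left(-246 + T\right) = \left(331 + \left(-176 + 163\right) \left(108 - 10\right)\right) \left(-246 + 28\right) = \left(331 - 1274\right) \left(-218\right) = \left(-943\right) \left(-218\right) = 205574$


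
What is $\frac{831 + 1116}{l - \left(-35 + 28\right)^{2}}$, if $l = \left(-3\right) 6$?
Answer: $- \frac{1947}{67} \approx -29.06$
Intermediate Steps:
$l = -18$
$\frac{831 + 1116}{l - \left(-35 + 28\right)^{2}} = \frac{831 + 1116}{-18 - \left(-35 + 28\right)^{2}} = \frac{1947}{-18 - \left(-7\right)^{2}} = \frac{1947}{-18 - 49} = \frac{1947}{-67} = 1947 \left(- \frac{1}{67}\right) = - \frac{1947}{67}$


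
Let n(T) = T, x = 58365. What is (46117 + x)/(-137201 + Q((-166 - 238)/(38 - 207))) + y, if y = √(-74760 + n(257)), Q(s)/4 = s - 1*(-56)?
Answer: -17657458/23147497 + I*√74503 ≈ -0.76282 + 272.95*I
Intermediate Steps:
Q(s) = 224 + 4*s (Q(s) = 4*(s - 1*(-56)) = 4*(s + 56) = 4*(56 + s) = 224 + 4*s)
y = I*√74503 (y = √(-74760 + 257) = √(-74503) = I*√74503 ≈ 272.95*I)
(46117 + x)/(-137201 + Q((-166 - 238)/(38 - 207))) + y = (46117 + 58365)/(-137201 + (224 + 4*((-166 - 238)/(38 - 207)))) + I*√74503 = 104482/(-137201 + (224 + 4*(-404/(-169)))) + I*√74503 = 104482/(-137201 + (224 + 4*(-404*(-1/169)))) + I*√74503 = 104482/(-137201 + (224 + 4*(404/169))) + I*√74503 = 104482/(-137201 + (224 + 1616/169)) + I*√74503 = 104482/(-137201 + 39472/169) + I*√74503 = 104482/(-23147497/169) + I*√74503 = 104482*(-169/23147497) + I*√74503 = -17657458/23147497 + I*√74503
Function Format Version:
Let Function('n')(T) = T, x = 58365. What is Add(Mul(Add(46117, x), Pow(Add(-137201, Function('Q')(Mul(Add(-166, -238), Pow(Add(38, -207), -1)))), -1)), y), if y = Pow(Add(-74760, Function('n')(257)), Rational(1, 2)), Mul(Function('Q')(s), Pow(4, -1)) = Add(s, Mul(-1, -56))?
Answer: Add(Rational(-17657458, 23147497), Mul(I, Pow(74503, Rational(1, 2)))) ≈ Add(-0.76282, Mul(272.95, I))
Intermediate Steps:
Function('Q')(s) = Add(224, Mul(4, s)) (Function('Q')(s) = Mul(4, Add(s, Mul(-1, -56))) = Mul(4, Add(s, 56)) = Mul(4, Add(56, s)) = Add(224, Mul(4, s)))
y = Mul(I, Pow(74503, Rational(1, 2))) (y = Pow(Add(-74760, 257), Rational(1, 2)) = Pow(-74503, Rational(1, 2)) = Mul(I, Pow(74503, Rational(1, 2))) ≈ Mul(272.95, I))
Add(Mul(Add(46117, x), Pow(Add(-137201, Function('Q')(Mul(Add(-166, -238), Pow(Add(38, -207), -1)))), -1)), y) = Add(Mul(Add(46117, 58365), Pow(Add(-137201, Add(224, Mul(4, Mul(Add(-166, -238), Pow(Add(38, -207), -1))))), -1)), Mul(I, Pow(74503, Rational(1, 2)))) = Add(Mul(104482, Pow(Add(-137201, Add(224, Mul(4, Mul(-404, Pow(-169, -1))))), -1)), Mul(I, Pow(74503, Rational(1, 2)))) = Add(Mul(104482, Pow(Add(-137201, Add(224, Mul(4, Mul(-404, Rational(-1, 169))))), -1)), Mul(I, Pow(74503, Rational(1, 2)))) = Add(Mul(104482, Pow(Add(-137201, Add(224, Mul(4, Rational(404, 169)))), -1)), Mul(I, Pow(74503, Rational(1, 2)))) = Add(Mul(104482, Pow(Add(-137201, Add(224, Rational(1616, 169))), -1)), Mul(I, Pow(74503, Rational(1, 2)))) = Add(Mul(104482, Pow(Add(-137201, Rational(39472, 169)), -1)), Mul(I, Pow(74503, Rational(1, 2)))) = Add(Mul(104482, Pow(Rational(-23147497, 169), -1)), Mul(I, Pow(74503, Rational(1, 2)))) = Add(Mul(104482, Rational(-169, 23147497)), Mul(I, Pow(74503, Rational(1, 2)))) = Add(Rational(-17657458, 23147497), Mul(I, Pow(74503, Rational(1, 2))))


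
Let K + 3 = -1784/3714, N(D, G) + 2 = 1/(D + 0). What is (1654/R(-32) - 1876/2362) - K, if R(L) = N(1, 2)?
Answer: -3621524581/2193117 ≈ -1651.3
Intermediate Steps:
N(D, G) = -2 + 1/D (N(D, G) = -2 + 1/(D + 0) = -2 + 1/D)
R(L) = -1 (R(L) = -2 + 1/1 = -2 + 1 = -1)
K = -6463/1857 (K = -3 - 1784/3714 = -3 - 1784*1/3714 = -3 - 892/1857 = -6463/1857 ≈ -3.4803)
(1654/R(-32) - 1876/2362) - K = (1654/(-1) - 1876/2362) - 1*(-6463/1857) = (1654*(-1) - 1876*1/2362) + 6463/1857 = (-1654 - 938/1181) + 6463/1857 = -1954312/1181 + 6463/1857 = -3621524581/2193117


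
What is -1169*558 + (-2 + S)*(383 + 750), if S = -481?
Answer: -1199541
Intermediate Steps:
-1169*558 + (-2 + S)*(383 + 750) = -1169*558 + (-2 - 481)*(383 + 750) = -652302 - 483*1133 = -652302 - 547239 = -1199541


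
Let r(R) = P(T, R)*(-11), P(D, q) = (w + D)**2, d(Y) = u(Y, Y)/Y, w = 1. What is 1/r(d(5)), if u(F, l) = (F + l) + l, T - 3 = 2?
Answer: -1/396 ≈ -0.0025253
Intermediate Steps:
T = 5 (T = 3 + 2 = 5)
u(F, l) = F + 2*l
d(Y) = 3 (d(Y) = (Y + 2*Y)/Y = (3*Y)/Y = 3)
P(D, q) = (1 + D)**2
r(R) = -396 (r(R) = (1 + 5)**2*(-11) = 6**2*(-11) = 36*(-11) = -396)
1/r(d(5)) = 1/(-396) = -1/396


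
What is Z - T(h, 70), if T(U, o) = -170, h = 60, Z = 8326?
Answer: 8496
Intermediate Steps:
Z - T(h, 70) = 8326 - 1*(-170) = 8326 + 170 = 8496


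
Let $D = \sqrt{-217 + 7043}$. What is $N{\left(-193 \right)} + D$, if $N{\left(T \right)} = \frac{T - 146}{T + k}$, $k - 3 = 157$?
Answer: $\frac{113}{11} + \sqrt{6826} \approx 92.892$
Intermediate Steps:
$k = 160$ ($k = 3 + 157 = 160$)
$N{\left(T \right)} = \frac{-146 + T}{160 + T}$ ($N{\left(T \right)} = \frac{T - 146}{T + 160} = \frac{-146 + T}{160 + T}$)
$D = \sqrt{6826} \approx 82.62$
$N{\left(-193 \right)} + D = \frac{-146 - 193}{160 - 193} + \sqrt{6826} = \frac{1}{-33} \left(-339\right) + \sqrt{6826} = \left(- \frac{1}{33}\right) \left(-339\right) + \sqrt{6826} = \frac{113}{11} + \sqrt{6826}$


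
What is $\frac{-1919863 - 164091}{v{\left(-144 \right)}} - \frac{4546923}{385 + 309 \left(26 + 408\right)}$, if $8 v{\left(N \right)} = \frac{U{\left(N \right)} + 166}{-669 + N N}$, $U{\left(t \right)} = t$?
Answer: $- \frac{22496957822523105}{1479401} \approx -1.5207 \cdot 10^{10}$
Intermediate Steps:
$v{\left(N \right)} = \frac{166 + N}{8 \left(-669 + N^{2}\right)}$ ($v{\left(N \right)} = \frac{\left(N + 166\right) \frac{1}{-669 + N N}}{8} = \frac{\left(166 + N\right) \frac{1}{-669 + N^{2}}}{8} = \frac{\frac{1}{-669 + N^{2}} \left(166 + N\right)}{8} = \frac{166 + N}{8 \left(-669 + N^{2}\right)}$)
$\frac{-1919863 - 164091}{v{\left(-144 \right)}} - \frac{4546923}{385 + 309 \left(26 + 408\right)} = \frac{-1919863 - 164091}{\frac{1}{8} \frac{1}{-669 + \left(-144\right)^{2}} \left(166 - 144\right)} - \frac{4546923}{385 + 309 \left(26 + 408\right)} = - \frac{2083954}{\frac{1}{8} \frac{1}{-669 + 20736} \cdot 22} - \frac{4546923}{385 + 309 \cdot 434} = - \frac{2083954}{\frac{1}{8} \cdot \frac{1}{20067} \cdot 22} - \frac{4546923}{385 + 134106} = - \frac{2083954}{\frac{1}{8} \cdot \frac{1}{20067} \cdot 22} - \frac{4546923}{134491} = - \frac{2083954}{\frac{11}{80268}} - \frac{4546923}{134491} = \left(-2083954\right) \frac{80268}{11} - \frac{4546923}{134491} = - \frac{167274819672}{11} - \frac{4546923}{134491} = - \frac{22496957822523105}{1479401}$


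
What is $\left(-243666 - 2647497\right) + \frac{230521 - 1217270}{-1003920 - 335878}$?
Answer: $- \frac{3873573418325}{1339798} \approx -2.8912 \cdot 10^{6}$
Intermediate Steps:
$\left(-243666 - 2647497\right) + \frac{230521 - 1217270}{-1003920 - 335878} = -2891163 - \frac{986749}{-1339798} = -2891163 - - \frac{986749}{1339798} = -2891163 + \frac{986749}{1339798} = - \frac{3873573418325}{1339798}$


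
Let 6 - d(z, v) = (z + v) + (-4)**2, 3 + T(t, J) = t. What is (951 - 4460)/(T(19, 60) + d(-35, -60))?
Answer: -3509/101 ≈ -34.743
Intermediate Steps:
T(t, J) = -3 + t
d(z, v) = -10 - v - z (d(z, v) = 6 - ((z + v) + (-4)**2) = 6 - ((v + z) + 16) = 6 - (16 + v + z) = 6 + (-16 - v - z) = -10 - v - z)
(951 - 4460)/(T(19, 60) + d(-35, -60)) = (951 - 4460)/((-3 + 19) + (-10 - 1*(-60) - 1*(-35))) = -3509/(16 + (-10 + 60 + 35)) = -3509/(16 + 85) = -3509/101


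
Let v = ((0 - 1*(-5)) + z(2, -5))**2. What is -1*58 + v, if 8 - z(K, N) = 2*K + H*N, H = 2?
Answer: 303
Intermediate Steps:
z(K, N) = 8 - 2*K - 2*N (z(K, N) = 8 - (2*K + 2*N) = 8 + (-2*K - 2*N) = 8 - 2*K - 2*N)
v = 361 (v = ((0 - 1*(-5)) + (8 - 2*2 - 2*(-5)))**2 = ((0 + 5) + (8 - 4 + 10))**2 = (5 + 14)**2 = 19**2 = 361)
-1*58 + v = -1*58 + 361 = -58 + 361 = 303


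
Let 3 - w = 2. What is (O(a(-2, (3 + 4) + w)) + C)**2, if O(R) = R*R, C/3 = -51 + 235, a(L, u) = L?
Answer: 309136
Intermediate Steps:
w = 1 (w = 3 - 1*2 = 3 - 2 = 1)
C = 552 (C = 3*(-51 + 235) = 3*184 = 552)
O(R) = R**2
(O(a(-2, (3 + 4) + w)) + C)**2 = ((-2)**2 + 552)**2 = (4 + 552)**2 = 556**2 = 309136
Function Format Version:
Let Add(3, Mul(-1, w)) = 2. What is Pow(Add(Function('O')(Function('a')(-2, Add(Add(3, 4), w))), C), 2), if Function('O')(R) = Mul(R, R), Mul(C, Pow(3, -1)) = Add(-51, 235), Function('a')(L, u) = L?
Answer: 309136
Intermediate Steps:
w = 1 (w = Add(3, Mul(-1, 2)) = Add(3, -2) = 1)
C = 552 (C = Mul(3, Add(-51, 235)) = Mul(3, 184) = 552)
Function('O')(R) = Pow(R, 2)
Pow(Add(Function('O')(Function('a')(-2, Add(Add(3, 4), w))), C), 2) = Pow(Add(Pow(-2, 2), 552), 2) = Pow(Add(4, 552), 2) = Pow(556, 2) = 309136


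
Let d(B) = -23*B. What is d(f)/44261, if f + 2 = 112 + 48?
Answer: -3634/44261 ≈ -0.082104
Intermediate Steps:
f = 158 (f = -2 + (112 + 48) = -2 + 160 = 158)
d(f)/44261 = -23*158/44261 = -3634*1/44261 = -3634/44261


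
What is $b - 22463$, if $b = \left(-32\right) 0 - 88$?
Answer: $-22551$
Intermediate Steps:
$b = -88$ ($b = 0 - 88 = -88$)
$b - 22463 = -88 - 22463 = -22551$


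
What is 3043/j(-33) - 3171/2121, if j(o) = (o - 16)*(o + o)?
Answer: -180991/326634 ≈ -0.55411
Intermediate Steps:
j(o) = 2*o*(-16 + o) (j(o) = (-16 + o)*(2*o) = 2*o*(-16 + o))
3043/j(-33) - 3171/2121 = 3043/((2*(-33)*(-16 - 33))) - 3171/2121 = 3043/((2*(-33)*(-49))) - 3171*1/2121 = 3043/3234 - 151/101 = -180991/326634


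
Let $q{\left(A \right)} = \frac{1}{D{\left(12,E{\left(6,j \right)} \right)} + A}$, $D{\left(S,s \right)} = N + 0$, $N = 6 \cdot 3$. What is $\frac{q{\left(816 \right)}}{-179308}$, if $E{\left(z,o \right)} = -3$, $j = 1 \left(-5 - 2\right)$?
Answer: $- \frac{1}{149542872} \approx -6.687 \cdot 10^{-9}$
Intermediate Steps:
$N = 18$
$j = -7$ ($j = 1 \left(-7\right) = -7$)
$D{\left(S,s \right)} = 18$ ($D{\left(S,s \right)} = 18 + 0 = 18$)
$q{\left(A \right)} = \frac{1}{18 + A}$
$\frac{q{\left(816 \right)}}{-179308} = \frac{1}{\left(18 + 816\right) \left(-179308\right)} = \frac{1}{834} \left(- \frac{1}{179308}\right) = - \frac{1}{149542872}$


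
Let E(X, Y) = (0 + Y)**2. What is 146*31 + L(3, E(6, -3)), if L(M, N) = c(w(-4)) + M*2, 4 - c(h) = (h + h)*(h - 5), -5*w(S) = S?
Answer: 113568/25 ≈ 4542.7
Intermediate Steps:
w(S) = -S/5
E(X, Y) = Y**2
c(h) = 4 - 2*h*(-5 + h) (c(h) = 4 - (h + h)*(h - 5) = 4 - 2*h*(-5 + h))
L(M, N) = 268/25 + 2*M (L(M, N) = (4 - 2*(-1/5*(-4))**2 + 10*(-1/5*(-4))) + M*2 = (4 - 2*(4/5)**2 + 10*(4/5)) + 2*M = (4 - 2*16/25 + 8) + 2*M = (4 - 32/25 + 8) + 2*M = 268/25 + 2*M)
146*31 + L(3, E(6, -3)) = 146*31 + (268/25 + 2*3) = 4526 + (268/25 + 6) = 4526 + 418/25 = 113568/25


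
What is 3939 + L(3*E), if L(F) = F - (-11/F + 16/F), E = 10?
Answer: 23813/6 ≈ 3968.8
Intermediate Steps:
L(F) = F - 5/F
3939 + L(3*E) = 3939 + (3*10 - 5/(3*10)) = 3939 + (30 - 5/30) = 3939 + (30 - 5*1/30) = 3939 + (30 - ⅙) = 3939 + 179/6 = 23813/6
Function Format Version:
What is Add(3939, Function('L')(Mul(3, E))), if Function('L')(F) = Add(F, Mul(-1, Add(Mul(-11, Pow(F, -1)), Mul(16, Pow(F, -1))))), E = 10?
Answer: Rational(23813, 6) ≈ 3968.8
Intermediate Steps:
Function('L')(F) = Add(F, Mul(-5, Pow(F, -1))) (Function('L')(F) = Add(F, Mul(-1, Mul(5, Pow(F, -1)))) = Add(F, Mul(-5, Pow(F, -1))))
Add(3939, Function('L')(Mul(3, E))) = Add(3939, Add(Mul(3, 10), Mul(-5, Pow(Mul(3, 10), -1)))) = Add(3939, Add(30, Mul(-5, Pow(30, -1)))) = Add(3939, Add(30, Mul(-5, Rational(1, 30)))) = Add(3939, Add(30, Rational(-1, 6))) = Add(3939, Rational(179, 6)) = Rational(23813, 6)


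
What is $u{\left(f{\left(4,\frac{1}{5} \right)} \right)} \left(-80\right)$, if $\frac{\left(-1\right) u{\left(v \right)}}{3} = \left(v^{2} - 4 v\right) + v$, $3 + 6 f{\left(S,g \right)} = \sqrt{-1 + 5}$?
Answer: $\frac{380}{3} \approx 126.67$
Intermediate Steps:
$f{\left(S,g \right)} = - \frac{1}{6}$ ($f{\left(S,g \right)} = - \frac{1}{2} + \frac{\sqrt{-1 + 5}}{6} = - \frac{1}{2} + \frac{\sqrt{4}}{6} = - \frac{1}{2} + \frac{1}{6} \cdot 2 = - \frac{1}{2} + \frac{1}{3} = - \frac{1}{6}$)
$u{\left(v \right)} = - 3 v^{2} + 9 v$ ($u{\left(v \right)} = - 3 \left(\left(v^{2} - 4 v\right) + v\right) = - 3 \left(v^{2} - 3 v\right) = - 3 v^{2} + 9 v$)
$u{\left(f{\left(4,\frac{1}{5} \right)} \right)} \left(-80\right) = 3 \left(- \frac{1}{6}\right) \left(3 - - \frac{1}{6}\right) \left(-80\right) = 3 \left(- \frac{1}{6}\right) \left(3 + \frac{1}{6}\right) \left(-80\right) = 3 \left(- \frac{1}{6}\right) \frac{19}{6} \left(-80\right) = \left(- \frac{19}{12}\right) \left(-80\right) = \frac{380}{3}$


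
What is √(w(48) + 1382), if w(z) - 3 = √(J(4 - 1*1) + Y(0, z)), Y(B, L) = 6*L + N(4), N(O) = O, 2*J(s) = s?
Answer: √(5540 + 2*√1174)/2 ≈ 37.445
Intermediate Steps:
J(s) = s/2
Y(B, L) = 4 + 6*L (Y(B, L) = 6*L + 4 = 4 + 6*L)
w(z) = 3 + √(11/2 + 6*z) (w(z) = 3 + √((4 - 1*1)/2 + (4 + 6*z)) = 3 + √((4 - 1)/2 + (4 + 6*z)) = 3 + √((½)*3 + (4 + 6*z)) = 3 + √(3/2 + (4 + 6*z)) = 3 + √(11/2 + 6*z))
√(w(48) + 1382) = √((3 + √(22 + 24*48)/2) + 1382) = √((3 + √(22 + 1152)/2) + 1382) = √((3 + √1174/2) + 1382) = √(1385 + √1174/2)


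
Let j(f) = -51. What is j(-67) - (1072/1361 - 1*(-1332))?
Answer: -1883335/1361 ≈ -1383.8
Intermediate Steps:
j(-67) - (1072/1361 - 1*(-1332)) = -51 - (1072/1361 - 1*(-1332)) = -51 - (1072*(1/1361) + 1332) = -51 - (1072/1361 + 1332) = -51 - 1*1813924/1361 = -51 - 1813924/1361 = -1883335/1361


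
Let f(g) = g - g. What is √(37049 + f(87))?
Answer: √37049 ≈ 192.48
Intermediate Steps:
f(g) = 0
√(37049 + f(87)) = √(37049 + 0) = √37049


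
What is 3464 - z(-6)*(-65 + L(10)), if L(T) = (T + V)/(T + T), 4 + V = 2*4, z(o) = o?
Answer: 15391/5 ≈ 3078.2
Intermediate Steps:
V = 4 (V = -4 + 2*4 = -4 + 8 = 4)
L(T) = (4 + T)/(2*T) (L(T) = (T + 4)/(T + T) = (4 + T)/((2*T)) = (4 + T)*(1/(2*T)) = (4 + T)/(2*T))
3464 - z(-6)*(-65 + L(10)) = 3464 - (-6)*(-65 + (1/2)*(4 + 10)/10) = 3464 - (-6)*(-65 + (1/2)*(1/10)*14) = 3464 - (-6)*(-65 + 7/10) = 3464 - (-6)*(-643)/10 = 3464 - 1*1929/5 = 3464 - 1929/5 = 15391/5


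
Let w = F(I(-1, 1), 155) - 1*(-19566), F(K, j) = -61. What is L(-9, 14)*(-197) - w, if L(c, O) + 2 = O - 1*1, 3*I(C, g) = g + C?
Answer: -21672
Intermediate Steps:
I(C, g) = C/3 + g/3 (I(C, g) = (g + C)/3 = (C + g)/3 = C/3 + g/3)
L(c, O) = -3 + O (L(c, O) = -2 + (O - 1*1) = -2 + (O - 1) = -2 + (-1 + O) = -3 + O)
w = 19505 (w = -61 - 1*(-19566) = -61 + 19566 = 19505)
L(-9, 14)*(-197) - w = (-3 + 14)*(-197) - 1*19505 = 11*(-197) - 19505 = -2167 - 19505 = -21672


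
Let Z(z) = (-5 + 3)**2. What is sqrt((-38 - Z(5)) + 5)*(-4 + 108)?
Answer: 104*I*sqrt(37) ≈ 632.61*I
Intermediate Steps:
Z(z) = 4 (Z(z) = (-2)**2 = 4)
sqrt((-38 - Z(5)) + 5)*(-4 + 108) = sqrt((-38 - 1*4) + 5)*(-4 + 108) = sqrt((-38 - 4) + 5)*104 = sqrt(-42 + 5)*104 = sqrt(-37)*104 = (I*sqrt(37))*104 = 104*I*sqrt(37)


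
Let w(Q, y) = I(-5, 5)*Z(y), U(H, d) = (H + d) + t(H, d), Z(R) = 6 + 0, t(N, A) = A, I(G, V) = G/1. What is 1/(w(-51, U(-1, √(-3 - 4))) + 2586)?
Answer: 1/2556 ≈ 0.00039124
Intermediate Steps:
I(G, V) = G (I(G, V) = G*1 = G)
Z(R) = 6
U(H, d) = H + 2*d (U(H, d) = (H + d) + d = H + 2*d)
w(Q, y) = -30 (w(Q, y) = -5*6 = -30)
1/(w(-51, U(-1, √(-3 - 4))) + 2586) = 1/(-30 + 2586) = 1/2556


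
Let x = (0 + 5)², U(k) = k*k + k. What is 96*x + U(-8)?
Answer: 2456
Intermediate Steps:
U(k) = k + k² (U(k) = k² + k = k + k²)
x = 25 (x = 5² = 25)
96*x + U(-8) = 96*25 - 8*(1 - 8) = 2400 - 8*(-7) = 2400 + 56 = 2456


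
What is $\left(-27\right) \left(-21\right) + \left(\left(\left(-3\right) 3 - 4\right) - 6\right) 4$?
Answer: $491$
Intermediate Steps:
$\left(-27\right) \left(-21\right) + \left(\left(\left(-3\right) 3 - 4\right) - 6\right) 4 = 567 + \left(\left(-9 - 4\right) - 6\right) 4 = 567 + \left(-13 - 6\right) 4 = 567 - 76 = 491$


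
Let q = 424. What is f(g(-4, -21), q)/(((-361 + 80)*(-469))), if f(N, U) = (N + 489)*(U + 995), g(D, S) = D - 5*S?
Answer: 837210/131789 ≈ 6.3527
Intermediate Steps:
f(N, U) = (489 + N)*(995 + U)
f(g(-4, -21), q)/(((-361 + 80)*(-469))) = (486555 + 489*424 + 995*(-4 - 5*(-21)) + (-4 - 5*(-21))*424)/(((-361 + 80)*(-469))) = (486555 + 207336 + 995*(-4 + 105) + (-4 + 105)*424)/((-281*(-469))) = (486555 + 207336 + 995*101 + 101*424)/131789 = (486555 + 207336 + 100495 + 42824)*(1/131789) = 837210*(1/131789) = 837210/131789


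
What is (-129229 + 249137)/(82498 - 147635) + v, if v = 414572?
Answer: 27003856456/65137 ≈ 4.1457e+5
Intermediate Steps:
(-129229 + 249137)/(82498 - 147635) + v = (-129229 + 249137)/(82498 - 147635) + 414572 = 119908/(-65137) + 414572 = 119908*(-1/65137) + 414572 = -119908/65137 + 414572 = 27003856456/65137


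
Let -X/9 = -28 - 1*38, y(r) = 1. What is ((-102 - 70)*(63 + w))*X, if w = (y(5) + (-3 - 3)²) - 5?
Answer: -9705960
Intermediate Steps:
X = 594 (X = -9*(-28 - 1*38) = -9*(-28 - 38) = -9*(-66) = 594)
w = 32 (w = (1 + (-3 - 3)²) - 5 = (1 + (-6)²) - 5 = (1 + 36) - 5 = 37 - 5 = 32)
((-102 - 70)*(63 + w))*X = ((-102 - 70)*(63 + 32))*594 = -172*95*594 = -16340*594 = -9705960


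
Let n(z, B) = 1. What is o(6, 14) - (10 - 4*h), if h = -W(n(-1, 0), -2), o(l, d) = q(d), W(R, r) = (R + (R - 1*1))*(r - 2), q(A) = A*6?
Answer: 90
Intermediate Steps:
q(A) = 6*A
W(R, r) = (-1 + 2*R)*(-2 + r) (W(R, r) = (R + (R - 1))*(-2 + r) = (R + (-1 + R))*(-2 + r) = (-1 + 2*R)*(-2 + r))
o(l, d) = 6*d
h = 4 (h = -(2 - 1*(-2) - 4*1 + 2*1*(-2)) = -(2 + 2 - 4 - 4) = -1*(-4) = 4)
o(6, 14) - (10 - 4*h) = 6*14 - (10 - 4*4) = 84 - (10 - 16) = 84 - 1*(-6) = 84 + 6 = 90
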